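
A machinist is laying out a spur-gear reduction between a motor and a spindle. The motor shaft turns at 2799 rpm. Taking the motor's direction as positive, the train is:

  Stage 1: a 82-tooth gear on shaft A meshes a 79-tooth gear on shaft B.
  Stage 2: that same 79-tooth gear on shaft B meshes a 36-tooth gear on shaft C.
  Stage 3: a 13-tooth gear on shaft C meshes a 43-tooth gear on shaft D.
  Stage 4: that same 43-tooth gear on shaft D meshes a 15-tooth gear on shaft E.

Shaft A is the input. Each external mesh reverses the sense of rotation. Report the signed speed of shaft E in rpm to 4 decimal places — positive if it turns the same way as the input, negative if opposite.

Stage 1 [82T→79T]: ω = 2799.0000×82/79 = 2905.2911 rpm, dir flips to −; running = −2905.2911
Stage 2 [79T→36T]: ω = 2905.2911×79/36 = 6375.5000 rpm, dir flips to +; running = +6375.5000
Stage 3 [13T→43T]: ω = 6375.5000×13/43 = 1927.4767 rpm, dir flips to −; running = −1927.4767
Stage 4 [43T→15T]: ω = 1927.4767×43/15 = 5525.4333 rpm, dir flips to +; running = +5525.4333

+5525.4333 rpm (same as input, |ω| = 5525.4333 rpm)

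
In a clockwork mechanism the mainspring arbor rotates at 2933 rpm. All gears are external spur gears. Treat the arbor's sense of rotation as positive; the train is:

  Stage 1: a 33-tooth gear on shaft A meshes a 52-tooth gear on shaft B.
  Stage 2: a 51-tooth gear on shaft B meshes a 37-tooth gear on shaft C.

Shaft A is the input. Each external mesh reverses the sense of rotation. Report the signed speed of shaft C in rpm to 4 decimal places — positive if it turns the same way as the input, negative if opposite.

Stage 1 [33T→52T]: ω = 2933.0000×33/52 = 1861.3269 rpm, dir flips to −; running = −1861.3269
Stage 2 [51T→37T]: ω = 1861.3269×51/37 = 2565.6128 rpm, dir flips to +; running = +2565.6128

+2565.6128 rpm (same as input, |ω| = 2565.6128 rpm)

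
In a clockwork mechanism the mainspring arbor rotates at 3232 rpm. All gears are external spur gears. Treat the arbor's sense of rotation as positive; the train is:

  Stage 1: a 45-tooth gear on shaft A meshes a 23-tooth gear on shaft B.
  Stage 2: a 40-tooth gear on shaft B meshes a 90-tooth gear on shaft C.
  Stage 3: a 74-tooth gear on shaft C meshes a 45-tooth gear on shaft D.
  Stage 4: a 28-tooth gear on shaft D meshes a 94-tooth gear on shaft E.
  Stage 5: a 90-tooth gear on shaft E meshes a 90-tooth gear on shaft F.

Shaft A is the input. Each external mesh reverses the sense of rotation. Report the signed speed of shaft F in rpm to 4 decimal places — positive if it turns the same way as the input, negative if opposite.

-1376.6480 rpm (opposite to input, |ω| = 1376.6480 rpm)

Stage 1 [45T→23T]: ω = 3232.0000×45/23 = 6323.4783 rpm, dir flips to −; running = −6323.4783
Stage 2 [40T→90T]: ω = 6323.4783×40/90 = 2810.4348 rpm, dir flips to +; running = +2810.4348
Stage 3 [74T→45T]: ω = 2810.4348×74/45 = 4621.6039 rpm, dir flips to −; running = −4621.6039
Stage 4 [28T→94T]: ω = 4621.6039×28/94 = 1376.6480 rpm, dir flips to +; running = +1376.6480
Stage 5 [90T→90T]: ω = 1376.6480×90/90 = 1376.6480 rpm, dir flips to −; running = −1376.6480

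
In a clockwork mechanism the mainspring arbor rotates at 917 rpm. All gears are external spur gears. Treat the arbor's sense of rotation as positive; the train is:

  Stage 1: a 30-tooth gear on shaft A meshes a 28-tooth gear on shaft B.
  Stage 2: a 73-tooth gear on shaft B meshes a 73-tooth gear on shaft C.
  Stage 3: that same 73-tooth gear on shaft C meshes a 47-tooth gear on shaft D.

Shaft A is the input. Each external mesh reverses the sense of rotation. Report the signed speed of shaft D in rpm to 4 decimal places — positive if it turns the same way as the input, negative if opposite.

-1526.0106 rpm (opposite to input, |ω| = 1526.0106 rpm)

Stage 1 [30T→28T]: ω = 917.0000×30/28 = 982.5000 rpm, dir flips to −; running = −982.5000
Stage 2 [73T→73T]: ω = 982.5000×73/73 = 982.5000 rpm, dir flips to +; running = +982.5000
Stage 3 [73T→47T]: ω = 982.5000×73/47 = 1526.0106 rpm, dir flips to −; running = −1526.0106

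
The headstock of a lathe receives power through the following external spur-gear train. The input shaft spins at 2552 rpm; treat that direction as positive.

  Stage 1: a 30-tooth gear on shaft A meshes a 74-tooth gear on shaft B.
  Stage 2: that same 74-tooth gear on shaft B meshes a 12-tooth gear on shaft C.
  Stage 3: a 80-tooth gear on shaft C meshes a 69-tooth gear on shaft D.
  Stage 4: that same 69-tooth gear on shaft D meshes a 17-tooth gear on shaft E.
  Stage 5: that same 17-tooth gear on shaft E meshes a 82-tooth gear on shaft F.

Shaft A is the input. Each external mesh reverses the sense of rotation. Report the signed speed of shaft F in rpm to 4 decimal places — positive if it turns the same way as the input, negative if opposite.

-6224.3902 rpm (opposite to input, |ω| = 6224.3902 rpm)

Stage 1 [30T→74T]: ω = 2552.0000×30/74 = 1034.5946 rpm, dir flips to −; running = −1034.5946
Stage 2 [74T→12T]: ω = 1034.5946×74/12 = 6380.0000 rpm, dir flips to +; running = +6380.0000
Stage 3 [80T→69T]: ω = 6380.0000×80/69 = 7397.1014 rpm, dir flips to −; running = −7397.1014
Stage 4 [69T→17T]: ω = 7397.1014×69/17 = 30023.5294 rpm, dir flips to +; running = +30023.5294
Stage 5 [17T→82T]: ω = 30023.5294×17/82 = 6224.3902 rpm, dir flips to −; running = −6224.3902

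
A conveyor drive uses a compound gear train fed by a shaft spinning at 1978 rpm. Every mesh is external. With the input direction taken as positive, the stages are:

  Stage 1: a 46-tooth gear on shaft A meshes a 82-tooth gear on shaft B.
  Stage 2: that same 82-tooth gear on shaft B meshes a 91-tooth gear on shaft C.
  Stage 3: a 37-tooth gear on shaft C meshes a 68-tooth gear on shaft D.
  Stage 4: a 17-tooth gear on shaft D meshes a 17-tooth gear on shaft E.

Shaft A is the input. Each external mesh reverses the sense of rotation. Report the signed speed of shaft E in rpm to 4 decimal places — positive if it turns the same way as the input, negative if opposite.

Stage 1 [46T→82T]: ω = 1978.0000×46/82 = 1109.6098 rpm, dir flips to −; running = −1109.6098
Stage 2 [82T→91T]: ω = 1109.6098×82/91 = 999.8681 rpm, dir flips to +; running = +999.8681
Stage 3 [37T→68T]: ω = 999.8681×37/68 = 544.0459 rpm, dir flips to −; running = −544.0459
Stage 4 [17T→17T]: ω = 544.0459×17/17 = 544.0459 rpm, dir flips to +; running = +544.0459

+544.0459 rpm (same as input, |ω| = 544.0459 rpm)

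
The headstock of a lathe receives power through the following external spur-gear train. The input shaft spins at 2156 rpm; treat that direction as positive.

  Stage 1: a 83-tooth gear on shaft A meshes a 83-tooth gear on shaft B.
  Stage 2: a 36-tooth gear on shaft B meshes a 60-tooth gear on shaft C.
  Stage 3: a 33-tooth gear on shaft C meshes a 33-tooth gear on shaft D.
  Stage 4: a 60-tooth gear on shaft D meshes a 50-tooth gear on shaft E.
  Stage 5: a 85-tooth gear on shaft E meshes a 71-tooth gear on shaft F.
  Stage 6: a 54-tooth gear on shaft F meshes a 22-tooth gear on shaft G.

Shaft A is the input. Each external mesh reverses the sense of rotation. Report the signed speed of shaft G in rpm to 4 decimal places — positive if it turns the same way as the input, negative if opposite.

+4561.5549 rpm (same as input, |ω| = 4561.5549 rpm)

Stage 1 [83T→83T]: ω = 2156.0000×83/83 = 2156.0000 rpm, dir flips to −; running = −2156.0000
Stage 2 [36T→60T]: ω = 2156.0000×36/60 = 1293.6000 rpm, dir flips to +; running = +1293.6000
Stage 3 [33T→33T]: ω = 1293.6000×33/33 = 1293.6000 rpm, dir flips to −; running = −1293.6000
Stage 4 [60T→50T]: ω = 1293.6000×60/50 = 1552.3200 rpm, dir flips to +; running = +1552.3200
Stage 5 [85T→71T]: ω = 1552.3200×85/71 = 1858.4113 rpm, dir flips to −; running = −1858.4113
Stage 6 [54T→22T]: ω = 1858.4113×54/22 = 4561.5549 rpm, dir flips to +; running = +4561.5549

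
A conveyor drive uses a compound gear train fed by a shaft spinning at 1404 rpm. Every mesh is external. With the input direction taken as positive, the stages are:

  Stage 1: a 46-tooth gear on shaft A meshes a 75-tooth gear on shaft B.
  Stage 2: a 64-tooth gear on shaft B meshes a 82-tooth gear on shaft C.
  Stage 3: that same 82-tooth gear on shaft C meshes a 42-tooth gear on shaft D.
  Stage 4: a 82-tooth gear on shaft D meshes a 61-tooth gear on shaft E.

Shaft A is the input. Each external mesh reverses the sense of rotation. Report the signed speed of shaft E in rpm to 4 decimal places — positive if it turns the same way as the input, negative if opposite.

Stage 1 [46T→75T]: ω = 1404.0000×46/75 = 861.1200 rpm, dir flips to −; running = −861.1200
Stage 2 [64T→82T]: ω = 861.1200×64/82 = 672.0937 rpm, dir flips to +; running = +672.0937
Stage 3 [82T→42T]: ω = 672.0937×82/42 = 1312.1829 rpm, dir flips to −; running = −1312.1829
Stage 4 [82T→61T]: ω = 1312.1829×82/61 = 1763.9179 rpm, dir flips to +; running = +1763.9179

+1763.9179 rpm (same as input, |ω| = 1763.9179 rpm)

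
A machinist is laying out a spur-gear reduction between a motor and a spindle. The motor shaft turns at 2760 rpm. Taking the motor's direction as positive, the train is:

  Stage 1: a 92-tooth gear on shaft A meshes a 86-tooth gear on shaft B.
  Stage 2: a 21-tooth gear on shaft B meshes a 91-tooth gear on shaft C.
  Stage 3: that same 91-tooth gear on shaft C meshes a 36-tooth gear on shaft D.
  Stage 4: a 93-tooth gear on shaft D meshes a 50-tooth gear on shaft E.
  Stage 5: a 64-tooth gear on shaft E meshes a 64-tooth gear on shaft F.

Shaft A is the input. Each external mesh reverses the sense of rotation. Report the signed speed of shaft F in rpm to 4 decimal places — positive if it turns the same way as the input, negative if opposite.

Stage 1 [92T→86T]: ω = 2760.0000×92/86 = 2952.5581 rpm, dir flips to −; running = −2952.5581
Stage 2 [21T→91T]: ω = 2952.5581×21/91 = 681.3596 rpm, dir flips to +; running = +681.3596
Stage 3 [91T→36T]: ω = 681.3596×91/36 = 1722.3256 rpm, dir flips to −; running = −1722.3256
Stage 4 [93T→50T]: ω = 1722.3256×93/50 = 3203.5256 rpm, dir flips to +; running = +3203.5256
Stage 5 [64T→64T]: ω = 3203.5256×64/64 = 3203.5256 rpm, dir flips to −; running = −3203.5256

-3203.5256 rpm (opposite to input, |ω| = 3203.5256 rpm)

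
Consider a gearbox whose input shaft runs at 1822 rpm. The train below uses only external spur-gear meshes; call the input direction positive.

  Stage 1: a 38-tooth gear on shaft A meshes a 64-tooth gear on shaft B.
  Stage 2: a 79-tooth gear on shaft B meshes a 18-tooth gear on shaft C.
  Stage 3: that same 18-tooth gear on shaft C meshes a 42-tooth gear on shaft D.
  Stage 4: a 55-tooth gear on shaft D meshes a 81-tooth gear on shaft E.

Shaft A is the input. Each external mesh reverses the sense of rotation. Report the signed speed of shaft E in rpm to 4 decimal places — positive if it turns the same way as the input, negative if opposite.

+1381.6800 rpm (same as input, |ω| = 1381.6800 rpm)

Stage 1 [38T→64T]: ω = 1822.0000×38/64 = 1081.8125 rpm, dir flips to −; running = −1081.8125
Stage 2 [79T→18T]: ω = 1081.8125×79/18 = 4747.9549 rpm, dir flips to +; running = +4747.9549
Stage 3 [18T→42T]: ω = 4747.9549×18/42 = 2034.8378 rpm, dir flips to −; running = −2034.8378
Stage 4 [55T→81T]: ω = 2034.8378×55/81 = 1381.6800 rpm, dir flips to +; running = +1381.6800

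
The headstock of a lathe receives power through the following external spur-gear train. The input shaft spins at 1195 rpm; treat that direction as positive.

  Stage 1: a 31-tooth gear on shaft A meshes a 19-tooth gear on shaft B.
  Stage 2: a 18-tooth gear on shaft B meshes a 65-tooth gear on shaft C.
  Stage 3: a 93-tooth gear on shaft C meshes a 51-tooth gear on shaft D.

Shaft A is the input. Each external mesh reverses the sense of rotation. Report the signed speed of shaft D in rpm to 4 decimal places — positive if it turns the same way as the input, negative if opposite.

Stage 1 [31T→19T]: ω = 1195.0000×31/19 = 1949.7368 rpm, dir flips to −; running = −1949.7368
Stage 2 [18T→65T]: ω = 1949.7368×18/65 = 539.9271 rpm, dir flips to +; running = +539.9271
Stage 3 [93T→51T]: ω = 539.9271×93/51 = 984.5730 rpm, dir flips to −; running = −984.5730

-984.5730 rpm (opposite to input, |ω| = 984.5730 rpm)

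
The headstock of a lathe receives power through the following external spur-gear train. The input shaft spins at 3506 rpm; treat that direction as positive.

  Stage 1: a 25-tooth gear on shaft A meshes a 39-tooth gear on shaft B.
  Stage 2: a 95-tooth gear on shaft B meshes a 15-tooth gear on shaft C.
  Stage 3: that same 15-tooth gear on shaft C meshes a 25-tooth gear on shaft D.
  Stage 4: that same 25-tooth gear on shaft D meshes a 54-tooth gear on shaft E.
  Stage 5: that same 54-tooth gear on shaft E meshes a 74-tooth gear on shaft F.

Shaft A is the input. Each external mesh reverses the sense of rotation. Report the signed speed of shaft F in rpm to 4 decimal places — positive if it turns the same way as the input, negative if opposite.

Stage 1 [25T→39T]: ω = 3506.0000×25/39 = 2247.4359 rpm, dir flips to −; running = −2247.4359
Stage 2 [95T→15T]: ω = 2247.4359×95/15 = 14233.7607 rpm, dir flips to +; running = +14233.7607
Stage 3 [15T→25T]: ω = 14233.7607×15/25 = 8540.2564 rpm, dir flips to −; running = −8540.2564
Stage 4 [25T→54T]: ω = 8540.2564×25/54 = 3953.8224 rpm, dir flips to +; running = +3953.8224
Stage 5 [54T→74T]: ω = 3953.8224×54/74 = 2885.2218 rpm, dir flips to −; running = −2885.2218

-2885.2218 rpm (opposite to input, |ω| = 2885.2218 rpm)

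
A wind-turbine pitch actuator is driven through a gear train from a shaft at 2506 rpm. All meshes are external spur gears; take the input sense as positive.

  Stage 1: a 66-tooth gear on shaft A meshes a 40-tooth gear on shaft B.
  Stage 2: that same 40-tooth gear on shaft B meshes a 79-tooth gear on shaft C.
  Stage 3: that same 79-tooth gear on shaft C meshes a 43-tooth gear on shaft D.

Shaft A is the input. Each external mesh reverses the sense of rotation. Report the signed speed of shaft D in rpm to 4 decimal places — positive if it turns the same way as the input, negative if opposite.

Stage 1 [66T→40T]: ω = 2506.0000×66/40 = 4134.9000 rpm, dir flips to −; running = −4134.9000
Stage 2 [40T→79T]: ω = 4134.9000×40/79 = 2093.6203 rpm, dir flips to +; running = +2093.6203
Stage 3 [79T→43T]: ω = 2093.6203×79/43 = 3846.4186 rpm, dir flips to −; running = −3846.4186

-3846.4186 rpm (opposite to input, |ω| = 3846.4186 rpm)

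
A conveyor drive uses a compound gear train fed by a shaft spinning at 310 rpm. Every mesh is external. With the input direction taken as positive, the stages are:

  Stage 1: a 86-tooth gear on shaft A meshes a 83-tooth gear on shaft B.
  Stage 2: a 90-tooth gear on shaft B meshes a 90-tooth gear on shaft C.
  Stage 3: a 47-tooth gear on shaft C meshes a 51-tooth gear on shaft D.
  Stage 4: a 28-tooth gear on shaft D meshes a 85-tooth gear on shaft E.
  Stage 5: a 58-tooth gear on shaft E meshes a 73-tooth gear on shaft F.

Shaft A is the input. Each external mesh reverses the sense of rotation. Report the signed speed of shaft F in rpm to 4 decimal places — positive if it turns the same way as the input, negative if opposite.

Stage 1 [86T→83T]: ω = 310.0000×86/83 = 321.2048 rpm, dir flips to −; running = −321.2048
Stage 2 [90T→90T]: ω = 321.2048×90/90 = 321.2048 rpm, dir flips to +; running = +321.2048
Stage 3 [47T→51T]: ω = 321.2048×47/51 = 296.0123 rpm, dir flips to −; running = −296.0123
Stage 4 [28T→85T]: ω = 296.0123×28/85 = 97.5099 rpm, dir flips to +; running = +97.5099
Stage 5 [58T→73T]: ω = 97.5099×58/73 = 77.4736 rpm, dir flips to −; running = −77.4736

-77.4736 rpm (opposite to input, |ω| = 77.4736 rpm)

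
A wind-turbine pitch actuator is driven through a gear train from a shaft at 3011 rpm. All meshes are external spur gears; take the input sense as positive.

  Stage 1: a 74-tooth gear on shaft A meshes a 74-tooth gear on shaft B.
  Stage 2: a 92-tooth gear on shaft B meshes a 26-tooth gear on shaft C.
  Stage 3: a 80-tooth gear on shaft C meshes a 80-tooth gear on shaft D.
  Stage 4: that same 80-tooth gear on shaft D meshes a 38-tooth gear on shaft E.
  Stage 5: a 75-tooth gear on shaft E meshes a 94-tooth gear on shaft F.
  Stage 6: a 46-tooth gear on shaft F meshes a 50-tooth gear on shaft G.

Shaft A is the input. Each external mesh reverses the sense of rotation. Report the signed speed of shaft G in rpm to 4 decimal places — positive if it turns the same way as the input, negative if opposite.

Stage 1 [74T→74T]: ω = 3011.0000×74/74 = 3011.0000 rpm, dir flips to −; running = −3011.0000
Stage 2 [92T→26T]: ω = 3011.0000×92/26 = 10654.3077 rpm, dir flips to +; running = +10654.3077
Stage 3 [80T→80T]: ω = 10654.3077×80/80 = 10654.3077 rpm, dir flips to −; running = −10654.3077
Stage 4 [80T→38T]: ω = 10654.3077×80/38 = 22430.1215 rpm, dir flips to +; running = +22430.1215
Stage 5 [75T→94T]: ω = 22430.1215×75/94 = 17896.3735 rpm, dir flips to −; running = −17896.3735
Stage 6 [46T→50T]: ω = 17896.3735×46/50 = 16464.6636 rpm, dir flips to +; running = +16464.6636

+16464.6636 rpm (same as input, |ω| = 16464.6636 rpm)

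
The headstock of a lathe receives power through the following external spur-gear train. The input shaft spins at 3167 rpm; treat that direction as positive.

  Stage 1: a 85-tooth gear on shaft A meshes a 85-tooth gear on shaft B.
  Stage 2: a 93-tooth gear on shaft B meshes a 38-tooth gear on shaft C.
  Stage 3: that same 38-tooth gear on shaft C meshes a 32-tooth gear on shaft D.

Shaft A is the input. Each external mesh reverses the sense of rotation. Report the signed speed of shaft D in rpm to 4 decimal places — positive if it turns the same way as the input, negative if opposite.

Stage 1 [85T→85T]: ω = 3167.0000×85/85 = 3167.0000 rpm, dir flips to −; running = −3167.0000
Stage 2 [93T→38T]: ω = 3167.0000×93/38 = 7750.8158 rpm, dir flips to +; running = +7750.8158
Stage 3 [38T→32T]: ω = 7750.8158×38/32 = 9204.0938 rpm, dir flips to −; running = −9204.0938

-9204.0938 rpm (opposite to input, |ω| = 9204.0938 rpm)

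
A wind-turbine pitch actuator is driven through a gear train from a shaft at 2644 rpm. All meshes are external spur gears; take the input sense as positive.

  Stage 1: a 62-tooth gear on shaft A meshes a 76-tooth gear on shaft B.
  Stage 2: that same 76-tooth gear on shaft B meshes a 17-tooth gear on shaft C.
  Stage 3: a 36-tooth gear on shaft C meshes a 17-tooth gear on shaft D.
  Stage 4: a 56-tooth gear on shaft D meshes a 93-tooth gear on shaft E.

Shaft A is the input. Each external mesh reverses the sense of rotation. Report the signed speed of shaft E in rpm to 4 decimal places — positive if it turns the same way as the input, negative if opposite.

+12295.9723 rpm (same as input, |ω| = 12295.9723 rpm)

Stage 1 [62T→76T]: ω = 2644.0000×62/76 = 2156.9474 rpm, dir flips to −; running = −2156.9474
Stage 2 [76T→17T]: ω = 2156.9474×76/17 = 9642.8235 rpm, dir flips to +; running = +9642.8235
Stage 3 [36T→17T]: ω = 9642.8235×36/17 = 20420.0969 rpm, dir flips to −; running = −20420.0969
Stage 4 [56T→93T]: ω = 20420.0969×56/93 = 12295.9723 rpm, dir flips to +; running = +12295.9723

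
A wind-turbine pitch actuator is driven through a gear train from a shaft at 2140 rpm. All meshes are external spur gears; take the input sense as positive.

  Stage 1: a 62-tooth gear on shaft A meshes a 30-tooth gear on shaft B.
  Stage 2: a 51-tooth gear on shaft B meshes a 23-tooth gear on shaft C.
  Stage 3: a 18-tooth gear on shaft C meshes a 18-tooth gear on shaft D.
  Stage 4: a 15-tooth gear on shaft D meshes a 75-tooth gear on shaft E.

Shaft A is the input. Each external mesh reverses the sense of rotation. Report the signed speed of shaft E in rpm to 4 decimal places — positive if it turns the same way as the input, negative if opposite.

Stage 1 [62T→30T]: ω = 2140.0000×62/30 = 4422.6667 rpm, dir flips to −; running = −4422.6667
Stage 2 [51T→23T]: ω = 4422.6667×51/23 = 9806.7826 rpm, dir flips to +; running = +9806.7826
Stage 3 [18T→18T]: ω = 9806.7826×18/18 = 9806.7826 rpm, dir flips to −; running = −9806.7826
Stage 4 [15T→75T]: ω = 9806.7826×15/75 = 1961.3565 rpm, dir flips to +; running = +1961.3565

+1961.3565 rpm (same as input, |ω| = 1961.3565 rpm)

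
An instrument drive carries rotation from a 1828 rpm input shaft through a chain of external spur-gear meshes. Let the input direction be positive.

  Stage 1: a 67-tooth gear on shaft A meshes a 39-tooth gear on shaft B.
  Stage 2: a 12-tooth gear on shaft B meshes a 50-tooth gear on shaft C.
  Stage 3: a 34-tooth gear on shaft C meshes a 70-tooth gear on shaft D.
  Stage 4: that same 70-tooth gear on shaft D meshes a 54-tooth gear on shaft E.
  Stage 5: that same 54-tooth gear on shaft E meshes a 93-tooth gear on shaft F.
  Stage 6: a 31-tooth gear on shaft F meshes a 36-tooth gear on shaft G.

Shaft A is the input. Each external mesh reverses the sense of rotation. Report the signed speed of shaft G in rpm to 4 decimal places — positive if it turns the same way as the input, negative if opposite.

+237.2754 rpm (same as input, |ω| = 237.2754 rpm)

Stage 1 [67T→39T]: ω = 1828.0000×67/39 = 3140.4103 rpm, dir flips to −; running = −3140.4103
Stage 2 [12T→50T]: ω = 3140.4103×12/50 = 753.6985 rpm, dir flips to +; running = +753.6985
Stage 3 [34T→70T]: ω = 753.6985×34/70 = 366.0821 rpm, dir flips to −; running = −366.0821
Stage 4 [70T→54T]: ω = 366.0821×70/54 = 474.5509 rpm, dir flips to +; running = +474.5509
Stage 5 [54T→93T]: ω = 474.5509×54/93 = 275.5457 rpm, dir flips to −; running = −275.5457
Stage 6 [31T→36T]: ω = 275.5457×31/36 = 237.2754 rpm, dir flips to +; running = +237.2754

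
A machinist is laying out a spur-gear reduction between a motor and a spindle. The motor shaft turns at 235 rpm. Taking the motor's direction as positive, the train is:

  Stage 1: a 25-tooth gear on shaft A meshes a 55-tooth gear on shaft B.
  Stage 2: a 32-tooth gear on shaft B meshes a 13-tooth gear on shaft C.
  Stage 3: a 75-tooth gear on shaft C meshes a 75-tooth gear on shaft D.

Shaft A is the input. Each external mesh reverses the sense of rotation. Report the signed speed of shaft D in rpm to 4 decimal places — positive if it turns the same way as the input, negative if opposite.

-262.9371 rpm (opposite to input, |ω| = 262.9371 rpm)

Stage 1 [25T→55T]: ω = 235.0000×25/55 = 106.8182 rpm, dir flips to −; running = −106.8182
Stage 2 [32T→13T]: ω = 106.8182×32/13 = 262.9371 rpm, dir flips to +; running = +262.9371
Stage 3 [75T→75T]: ω = 262.9371×75/75 = 262.9371 rpm, dir flips to −; running = −262.9371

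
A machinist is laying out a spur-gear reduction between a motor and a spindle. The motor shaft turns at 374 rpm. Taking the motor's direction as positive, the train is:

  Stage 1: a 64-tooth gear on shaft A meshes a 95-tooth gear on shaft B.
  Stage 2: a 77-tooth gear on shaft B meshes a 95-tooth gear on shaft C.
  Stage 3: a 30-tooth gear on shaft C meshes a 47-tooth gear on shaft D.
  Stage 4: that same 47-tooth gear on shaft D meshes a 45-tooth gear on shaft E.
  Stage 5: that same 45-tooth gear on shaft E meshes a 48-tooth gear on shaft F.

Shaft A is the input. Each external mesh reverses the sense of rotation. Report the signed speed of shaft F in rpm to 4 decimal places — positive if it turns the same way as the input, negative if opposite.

Stage 1 [64T→95T]: ω = 374.0000×64/95 = 251.9579 rpm, dir flips to −; running = −251.9579
Stage 2 [77T→95T]: ω = 251.9579×77/95 = 204.2185 rpm, dir flips to +; running = +204.2185
Stage 3 [30T→47T]: ω = 204.2185×30/47 = 130.3522 rpm, dir flips to −; running = −130.3522
Stage 4 [47T→45T]: ω = 130.3522×47/45 = 136.1457 rpm, dir flips to +; running = +136.1457
Stage 5 [45T→48T]: ω = 136.1457×45/48 = 127.6366 rpm, dir flips to −; running = −127.6366

-127.6366 rpm (opposite to input, |ω| = 127.6366 rpm)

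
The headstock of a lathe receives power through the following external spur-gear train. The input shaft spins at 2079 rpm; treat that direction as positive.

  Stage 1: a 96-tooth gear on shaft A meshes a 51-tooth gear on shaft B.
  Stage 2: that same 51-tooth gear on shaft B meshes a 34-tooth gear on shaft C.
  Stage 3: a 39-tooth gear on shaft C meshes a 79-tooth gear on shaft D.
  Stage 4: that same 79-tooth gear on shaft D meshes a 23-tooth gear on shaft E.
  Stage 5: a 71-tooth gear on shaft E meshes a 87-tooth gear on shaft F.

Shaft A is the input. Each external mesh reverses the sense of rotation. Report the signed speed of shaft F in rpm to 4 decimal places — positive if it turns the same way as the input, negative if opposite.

Stage 1 [96T→51T]: ω = 2079.0000×96/51 = 3913.4118 rpm, dir flips to −; running = −3913.4118
Stage 2 [51T→34T]: ω = 3913.4118×51/34 = 5870.1176 rpm, dir flips to +; running = +5870.1176
Stage 3 [39T→79T]: ω = 5870.1176×39/79 = 2897.9062 rpm, dir flips to −; running = −2897.9062
Stage 4 [79T→23T]: ω = 2897.9062×79/23 = 9953.6777 rpm, dir flips to +; running = +9953.6777
Stage 5 [71T→87T]: ω = 9953.6777×71/87 = 8123.1163 rpm, dir flips to −; running = −8123.1163

-8123.1163 rpm (opposite to input, |ω| = 8123.1163 rpm)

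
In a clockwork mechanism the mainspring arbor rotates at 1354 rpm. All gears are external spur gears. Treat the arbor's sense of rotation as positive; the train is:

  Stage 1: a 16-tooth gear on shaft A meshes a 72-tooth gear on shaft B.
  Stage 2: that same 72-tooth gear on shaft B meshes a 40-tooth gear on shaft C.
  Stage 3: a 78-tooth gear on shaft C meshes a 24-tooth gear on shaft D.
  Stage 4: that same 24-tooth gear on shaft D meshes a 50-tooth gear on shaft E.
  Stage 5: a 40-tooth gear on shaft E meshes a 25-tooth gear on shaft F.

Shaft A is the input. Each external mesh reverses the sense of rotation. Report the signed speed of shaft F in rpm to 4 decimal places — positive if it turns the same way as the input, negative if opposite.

-1351.8336 rpm (opposite to input, |ω| = 1351.8336 rpm)

Stage 1 [16T→72T]: ω = 1354.0000×16/72 = 300.8889 rpm, dir flips to −; running = −300.8889
Stage 2 [72T→40T]: ω = 300.8889×72/40 = 541.6000 rpm, dir flips to +; running = +541.6000
Stage 3 [78T→24T]: ω = 541.6000×78/24 = 1760.2000 rpm, dir flips to −; running = −1760.2000
Stage 4 [24T→50T]: ω = 1760.2000×24/50 = 844.8960 rpm, dir flips to +; running = +844.8960
Stage 5 [40T→25T]: ω = 844.8960×40/25 = 1351.8336 rpm, dir flips to −; running = −1351.8336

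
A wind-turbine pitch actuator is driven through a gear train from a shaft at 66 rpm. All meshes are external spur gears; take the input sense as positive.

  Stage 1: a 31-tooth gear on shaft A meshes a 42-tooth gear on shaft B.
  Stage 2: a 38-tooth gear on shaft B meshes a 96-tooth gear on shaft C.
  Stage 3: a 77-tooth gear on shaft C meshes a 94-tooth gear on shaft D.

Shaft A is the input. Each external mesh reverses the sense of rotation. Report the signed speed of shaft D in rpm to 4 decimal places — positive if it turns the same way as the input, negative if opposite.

-15.7954 rpm (opposite to input, |ω| = 15.7954 rpm)

Stage 1 [31T→42T]: ω = 66.0000×31/42 = 48.7143 rpm, dir flips to −; running = −48.7143
Stage 2 [38T→96T]: ω = 48.7143×38/96 = 19.2827 rpm, dir flips to +; running = +19.2827
Stage 3 [77T→94T]: ω = 19.2827×77/94 = 15.7954 rpm, dir flips to −; running = −15.7954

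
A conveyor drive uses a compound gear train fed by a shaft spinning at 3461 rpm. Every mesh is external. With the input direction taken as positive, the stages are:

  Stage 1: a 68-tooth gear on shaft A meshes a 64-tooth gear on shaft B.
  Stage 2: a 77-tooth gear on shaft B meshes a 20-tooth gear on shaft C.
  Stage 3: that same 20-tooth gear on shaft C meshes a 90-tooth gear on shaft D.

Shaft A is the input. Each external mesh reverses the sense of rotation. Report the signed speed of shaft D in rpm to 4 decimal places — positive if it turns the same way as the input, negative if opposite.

-3146.1451 rpm (opposite to input, |ω| = 3146.1451 rpm)

Stage 1 [68T→64T]: ω = 3461.0000×68/64 = 3677.3125 rpm, dir flips to −; running = −3677.3125
Stage 2 [77T→20T]: ω = 3677.3125×77/20 = 14157.6531 rpm, dir flips to +; running = +14157.6531
Stage 3 [20T→90T]: ω = 14157.6531×20/90 = 3146.1451 rpm, dir flips to −; running = −3146.1451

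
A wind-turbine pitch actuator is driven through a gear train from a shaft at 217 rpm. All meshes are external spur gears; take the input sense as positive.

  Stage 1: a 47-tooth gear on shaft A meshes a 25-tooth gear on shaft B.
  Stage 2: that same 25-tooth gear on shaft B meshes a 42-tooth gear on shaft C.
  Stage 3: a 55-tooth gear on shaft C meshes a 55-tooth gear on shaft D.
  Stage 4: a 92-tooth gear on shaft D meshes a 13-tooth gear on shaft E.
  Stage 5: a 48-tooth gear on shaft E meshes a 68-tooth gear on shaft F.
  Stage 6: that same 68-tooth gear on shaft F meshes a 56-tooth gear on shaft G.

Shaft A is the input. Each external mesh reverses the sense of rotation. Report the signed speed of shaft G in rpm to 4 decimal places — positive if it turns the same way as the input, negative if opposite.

+1473.0110 rpm (same as input, |ω| = 1473.0110 rpm)

Stage 1 [47T→25T]: ω = 217.0000×47/25 = 407.9600 rpm, dir flips to −; running = −407.9600
Stage 2 [25T→42T]: ω = 407.9600×25/42 = 242.8333 rpm, dir flips to +; running = +242.8333
Stage 3 [55T→55T]: ω = 242.8333×55/55 = 242.8333 rpm, dir flips to −; running = −242.8333
Stage 4 [92T→13T]: ω = 242.8333×92/13 = 1718.5128 rpm, dir flips to +; running = +1718.5128
Stage 5 [48T→68T]: ω = 1718.5128×48/68 = 1213.0679 rpm, dir flips to −; running = −1213.0679
Stage 6 [68T→56T]: ω = 1213.0679×68/56 = 1473.0110 rpm, dir flips to +; running = +1473.0110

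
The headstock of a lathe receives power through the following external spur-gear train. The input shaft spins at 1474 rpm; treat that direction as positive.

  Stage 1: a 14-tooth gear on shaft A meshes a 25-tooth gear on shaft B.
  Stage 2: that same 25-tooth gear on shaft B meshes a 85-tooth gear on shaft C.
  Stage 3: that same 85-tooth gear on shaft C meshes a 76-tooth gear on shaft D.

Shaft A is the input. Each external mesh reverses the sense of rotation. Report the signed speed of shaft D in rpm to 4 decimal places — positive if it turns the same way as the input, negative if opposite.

Stage 1 [14T→25T]: ω = 1474.0000×14/25 = 825.4400 rpm, dir flips to −; running = −825.4400
Stage 2 [25T→85T]: ω = 825.4400×25/85 = 242.7765 rpm, dir flips to +; running = +242.7765
Stage 3 [85T→76T]: ω = 242.7765×85/76 = 271.5263 rpm, dir flips to −; running = −271.5263

-271.5263 rpm (opposite to input, |ω| = 271.5263 rpm)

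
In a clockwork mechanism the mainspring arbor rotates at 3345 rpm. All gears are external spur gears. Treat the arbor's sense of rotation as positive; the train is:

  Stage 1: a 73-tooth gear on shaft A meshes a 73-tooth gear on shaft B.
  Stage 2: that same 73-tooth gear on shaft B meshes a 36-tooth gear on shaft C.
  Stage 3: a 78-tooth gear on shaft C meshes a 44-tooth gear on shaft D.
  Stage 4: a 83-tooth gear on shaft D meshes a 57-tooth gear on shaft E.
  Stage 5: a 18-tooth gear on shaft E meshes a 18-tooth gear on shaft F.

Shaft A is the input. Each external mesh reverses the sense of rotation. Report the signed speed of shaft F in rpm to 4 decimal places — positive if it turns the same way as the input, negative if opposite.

Stage 1 [73T→73T]: ω = 3345.0000×73/73 = 3345.0000 rpm, dir flips to −; running = −3345.0000
Stage 2 [73T→36T]: ω = 3345.0000×73/36 = 6782.9167 rpm, dir flips to +; running = +6782.9167
Stage 3 [78T→44T]: ω = 6782.9167×78/44 = 12024.2614 rpm, dir flips to −; running = −12024.2614
Stage 4 [83T→57T]: ω = 12024.2614×83/57 = 17509.0122 rpm, dir flips to +; running = +17509.0122
Stage 5 [18T→18T]: ω = 17509.0122×18/18 = 17509.0122 rpm, dir flips to −; running = −17509.0122

-17509.0122 rpm (opposite to input, |ω| = 17509.0122 rpm)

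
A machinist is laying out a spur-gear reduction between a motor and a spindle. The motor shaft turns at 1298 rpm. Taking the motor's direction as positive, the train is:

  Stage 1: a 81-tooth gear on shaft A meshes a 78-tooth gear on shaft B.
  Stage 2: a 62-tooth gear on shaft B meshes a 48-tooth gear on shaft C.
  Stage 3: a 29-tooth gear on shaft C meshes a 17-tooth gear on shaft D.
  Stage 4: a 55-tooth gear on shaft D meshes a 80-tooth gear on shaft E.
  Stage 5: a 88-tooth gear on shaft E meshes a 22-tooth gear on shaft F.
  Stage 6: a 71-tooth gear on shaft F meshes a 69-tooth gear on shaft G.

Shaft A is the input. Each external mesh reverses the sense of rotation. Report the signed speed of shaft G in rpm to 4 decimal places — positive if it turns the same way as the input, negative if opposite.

+8404.3976 rpm (same as input, |ω| = 8404.3976 rpm)

Stage 1 [81T→78T]: ω = 1298.0000×81/78 = 1347.9231 rpm, dir flips to −; running = −1347.9231
Stage 2 [62T→48T]: ω = 1347.9231×62/48 = 1741.0673 rpm, dir flips to +; running = +1741.0673
Stage 3 [29T→17T]: ω = 1741.0673×29/17 = 2970.0560 rpm, dir flips to −; running = −2970.0560
Stage 4 [55T→80T]: ω = 2970.0560×55/80 = 2041.9135 rpm, dir flips to +; running = +2041.9135
Stage 5 [88T→22T]: ω = 2041.9135×88/22 = 8167.6540 rpm, dir flips to −; running = −8167.6540
Stage 6 [71T→69T]: ω = 8167.6540×71/69 = 8404.3976 rpm, dir flips to +; running = +8404.3976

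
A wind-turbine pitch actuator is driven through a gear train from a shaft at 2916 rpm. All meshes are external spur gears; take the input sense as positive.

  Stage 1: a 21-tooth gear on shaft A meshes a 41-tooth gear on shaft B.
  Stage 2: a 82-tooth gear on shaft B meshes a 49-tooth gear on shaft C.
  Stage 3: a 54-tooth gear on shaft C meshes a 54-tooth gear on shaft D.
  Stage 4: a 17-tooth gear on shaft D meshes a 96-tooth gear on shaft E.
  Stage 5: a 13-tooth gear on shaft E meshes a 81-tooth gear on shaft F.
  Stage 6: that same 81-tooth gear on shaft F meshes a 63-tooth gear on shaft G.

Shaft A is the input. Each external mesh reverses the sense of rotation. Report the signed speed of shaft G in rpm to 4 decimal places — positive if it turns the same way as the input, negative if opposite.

Stage 1 [21T→41T]: ω = 2916.0000×21/41 = 1493.5610 rpm, dir flips to −; running = −1493.5610
Stage 2 [82T→49T]: ω = 1493.5610×82/49 = 2499.4286 rpm, dir flips to +; running = +2499.4286
Stage 3 [54T→54T]: ω = 2499.4286×54/54 = 2499.4286 rpm, dir flips to −; running = −2499.4286
Stage 4 [17T→96T]: ω = 2499.4286×17/96 = 442.6071 rpm, dir flips to +; running = +442.6071
Stage 5 [13T→81T]: ω = 442.6071×13/81 = 71.0357 rpm, dir flips to −; running = −71.0357
Stage 6 [81T→63T]: ω = 71.0357×81/63 = 91.3316 rpm, dir flips to +; running = +91.3316

+91.3316 rpm (same as input, |ω| = 91.3316 rpm)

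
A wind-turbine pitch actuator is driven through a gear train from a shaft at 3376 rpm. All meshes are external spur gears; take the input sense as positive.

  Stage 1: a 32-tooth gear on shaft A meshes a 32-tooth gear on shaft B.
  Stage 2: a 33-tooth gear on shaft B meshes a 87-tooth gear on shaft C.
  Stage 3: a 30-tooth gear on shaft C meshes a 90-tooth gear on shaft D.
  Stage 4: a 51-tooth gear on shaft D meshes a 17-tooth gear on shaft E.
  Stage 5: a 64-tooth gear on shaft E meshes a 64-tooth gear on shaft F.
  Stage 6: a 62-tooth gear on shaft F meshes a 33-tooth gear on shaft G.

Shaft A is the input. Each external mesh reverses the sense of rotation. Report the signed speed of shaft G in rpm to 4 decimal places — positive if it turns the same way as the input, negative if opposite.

+2405.8851 rpm (same as input, |ω| = 2405.8851 rpm)

Stage 1 [32T→32T]: ω = 3376.0000×32/32 = 3376.0000 rpm, dir flips to −; running = −3376.0000
Stage 2 [33T→87T]: ω = 3376.0000×33/87 = 1280.5517 rpm, dir flips to +; running = +1280.5517
Stage 3 [30T→90T]: ω = 1280.5517×30/90 = 426.8506 rpm, dir flips to −; running = −426.8506
Stage 4 [51T→17T]: ω = 426.8506×51/17 = 1280.5517 rpm, dir flips to +; running = +1280.5517
Stage 5 [64T→64T]: ω = 1280.5517×64/64 = 1280.5517 rpm, dir flips to −; running = −1280.5517
Stage 6 [62T→33T]: ω = 1280.5517×62/33 = 2405.8851 rpm, dir flips to +; running = +2405.8851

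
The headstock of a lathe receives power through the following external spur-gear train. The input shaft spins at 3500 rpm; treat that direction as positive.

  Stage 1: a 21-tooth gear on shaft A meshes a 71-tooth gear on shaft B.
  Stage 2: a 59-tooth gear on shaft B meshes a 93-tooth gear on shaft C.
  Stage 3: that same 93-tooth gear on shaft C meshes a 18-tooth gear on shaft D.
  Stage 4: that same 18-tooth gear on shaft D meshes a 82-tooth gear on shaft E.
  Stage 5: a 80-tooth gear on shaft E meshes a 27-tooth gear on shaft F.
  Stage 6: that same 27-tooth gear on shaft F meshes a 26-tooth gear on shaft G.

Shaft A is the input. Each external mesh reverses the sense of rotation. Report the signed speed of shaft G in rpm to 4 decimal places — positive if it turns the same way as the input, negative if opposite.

+2291.8373 rpm (same as input, |ω| = 2291.8373 rpm)

Stage 1 [21T→71T]: ω = 3500.0000×21/71 = 1035.2113 rpm, dir flips to −; running = −1035.2113
Stage 2 [59T→93T]: ω = 1035.2113×59/93 = 656.7469 rpm, dir flips to +; running = +656.7469
Stage 3 [93T→18T]: ω = 656.7469×93/18 = 3393.1925 rpm, dir flips to −; running = −3393.1925
Stage 4 [18T→82T]: ω = 3393.1925×18/82 = 744.8471 rpm, dir flips to +; running = +744.8471
Stage 5 [80T→27T]: ω = 744.8471×80/27 = 2206.9545 rpm, dir flips to −; running = −2206.9545
Stage 6 [27T→26T]: ω = 2206.9545×27/26 = 2291.8373 rpm, dir flips to +; running = +2291.8373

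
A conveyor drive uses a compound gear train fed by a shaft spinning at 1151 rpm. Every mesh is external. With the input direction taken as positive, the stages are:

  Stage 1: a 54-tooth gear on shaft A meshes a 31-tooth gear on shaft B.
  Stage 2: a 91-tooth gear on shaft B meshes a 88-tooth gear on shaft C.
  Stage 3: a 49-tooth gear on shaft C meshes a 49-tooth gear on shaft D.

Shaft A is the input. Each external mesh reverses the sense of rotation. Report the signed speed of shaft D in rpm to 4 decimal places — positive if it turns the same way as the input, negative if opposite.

-2073.3189 rpm (opposite to input, |ω| = 2073.3189 rpm)

Stage 1 [54T→31T]: ω = 1151.0000×54/31 = 2004.9677 rpm, dir flips to −; running = −2004.9677
Stage 2 [91T→88T]: ω = 2004.9677×91/88 = 2073.3189 rpm, dir flips to +; running = +2073.3189
Stage 3 [49T→49T]: ω = 2073.3189×49/49 = 2073.3189 rpm, dir flips to −; running = −2073.3189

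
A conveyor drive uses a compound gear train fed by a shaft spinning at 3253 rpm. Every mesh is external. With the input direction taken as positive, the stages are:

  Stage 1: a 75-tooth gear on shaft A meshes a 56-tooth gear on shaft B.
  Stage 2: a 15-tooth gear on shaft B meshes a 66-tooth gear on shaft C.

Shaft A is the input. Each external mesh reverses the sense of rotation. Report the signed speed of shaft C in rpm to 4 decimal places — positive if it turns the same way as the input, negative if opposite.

+990.1583 rpm (same as input, |ω| = 990.1583 rpm)

Stage 1 [75T→56T]: ω = 3253.0000×75/56 = 4356.6964 rpm, dir flips to −; running = −4356.6964
Stage 2 [15T→66T]: ω = 4356.6964×15/66 = 990.1583 rpm, dir flips to +; running = +990.1583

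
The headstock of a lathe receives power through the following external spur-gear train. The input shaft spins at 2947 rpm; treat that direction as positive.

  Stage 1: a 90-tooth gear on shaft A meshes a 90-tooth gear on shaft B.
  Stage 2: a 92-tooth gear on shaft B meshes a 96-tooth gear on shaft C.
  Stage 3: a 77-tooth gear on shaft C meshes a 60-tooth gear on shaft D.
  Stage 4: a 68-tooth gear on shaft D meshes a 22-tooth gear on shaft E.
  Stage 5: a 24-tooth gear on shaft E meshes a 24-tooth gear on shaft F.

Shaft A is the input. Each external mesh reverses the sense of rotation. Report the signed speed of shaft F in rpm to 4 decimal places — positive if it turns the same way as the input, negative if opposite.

Stage 1 [90T→90T]: ω = 2947.0000×90/90 = 2947.0000 rpm, dir flips to −; running = −2947.0000
Stage 2 [92T→96T]: ω = 2947.0000×92/96 = 2824.2083 rpm, dir flips to +; running = +2824.2083
Stage 3 [77T→60T]: ω = 2824.2083×77/60 = 3624.4007 rpm, dir flips to −; running = −3624.4007
Stage 4 [68T→22T]: ω = 3624.4007×68/22 = 11202.6931 rpm, dir flips to +; running = +11202.6931
Stage 5 [24T→24T]: ω = 11202.6931×24/24 = 11202.6931 rpm, dir flips to −; running = −11202.6931

-11202.6931 rpm (opposite to input, |ω| = 11202.6931 rpm)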